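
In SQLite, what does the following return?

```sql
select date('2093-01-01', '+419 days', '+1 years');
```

2095-02-24

Applying '+419 days' to 2093-01-01: counting 419 days forward gives 2094-02-24.
Adding +1 year to 2094-02-24 gives 2095-02-24.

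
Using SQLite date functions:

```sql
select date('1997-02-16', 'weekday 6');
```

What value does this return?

1997-02-22

`weekday 6` advances to the next Saturday; 1997-02-16 is a Sunday, so it moves forward to 1997-02-22.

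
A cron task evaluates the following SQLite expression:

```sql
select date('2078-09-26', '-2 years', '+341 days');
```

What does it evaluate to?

2077-09-02

Adding -2 years to 2078-09-26 gives 2076-09-26.
Applying '+341 days' to 2076-09-26: counting 341 days forward gives 2077-09-02.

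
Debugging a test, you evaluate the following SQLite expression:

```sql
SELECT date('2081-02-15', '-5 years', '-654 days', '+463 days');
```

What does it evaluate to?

Adding -5 years to 2081-02-15 gives 2076-02-15.
Applying '-654 days' to 2076-02-15: counting 654 days back gives 2074-05-02.
Applying '+463 days' to 2074-05-02: counting 463 days forward gives 2075-08-08.

2075-08-08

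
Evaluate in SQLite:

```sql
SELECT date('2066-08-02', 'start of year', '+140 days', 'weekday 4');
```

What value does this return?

2066-05-27

`start of year` rewinds 2066-08-02 to 2066-01-01.
Applying '+140 days' to 2066-01-01: counting 140 days forward gives 2066-05-21.
`weekday 4` advances to the next Thursday; 2066-05-21 is a Friday, so it moves forward to 2066-05-27.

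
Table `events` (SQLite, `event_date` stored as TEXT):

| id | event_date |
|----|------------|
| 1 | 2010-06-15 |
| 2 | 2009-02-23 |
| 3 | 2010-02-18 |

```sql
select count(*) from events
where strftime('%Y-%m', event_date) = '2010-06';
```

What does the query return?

Rows with year-month 2010-06: 2010-06-15 → 1.

1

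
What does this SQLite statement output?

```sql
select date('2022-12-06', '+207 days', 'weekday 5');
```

2023-07-07

Applying '+207 days' to 2022-12-06: counting 207 days forward gives 2023-07-01.
`weekday 5` advances to the next Friday; 2023-07-01 is a Saturday, so it moves forward to 2023-07-07.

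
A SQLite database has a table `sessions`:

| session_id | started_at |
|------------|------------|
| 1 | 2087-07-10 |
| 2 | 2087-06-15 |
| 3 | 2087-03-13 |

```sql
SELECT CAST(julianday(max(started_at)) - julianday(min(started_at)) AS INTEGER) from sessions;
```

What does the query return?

MIN = 2087-03-13, MAX = 2087-07-10.
18 days remain in March 2087 after the 13th (31 − 13).
April 2087: 30 days.
May 2087: 31 days.
June 2087: 30 days.
Then 10 days into July 2087.
Total: 18 + 30 + 31 + 30 + 10 = 119.

119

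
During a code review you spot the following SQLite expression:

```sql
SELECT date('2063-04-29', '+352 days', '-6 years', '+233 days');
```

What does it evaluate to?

Applying '+352 days' to 2063-04-29: counting 352 days forward gives 2064-04-15.
Adding -6 years to 2064-04-15 gives 2058-04-15.
Applying '+233 days' to 2058-04-15: counting 233 days forward gives 2058-12-04.

2058-12-04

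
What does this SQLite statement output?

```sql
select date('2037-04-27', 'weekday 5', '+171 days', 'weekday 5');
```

2037-10-23

`weekday 5` advances to the next Friday; 2037-04-27 is a Monday, so it moves forward to 2037-05-01.
Applying '+171 days' to 2037-05-01: counting 171 days forward gives 2037-10-19.
`weekday 5` advances to the next Friday; 2037-10-19 is a Monday, so it moves forward to 2037-10-23.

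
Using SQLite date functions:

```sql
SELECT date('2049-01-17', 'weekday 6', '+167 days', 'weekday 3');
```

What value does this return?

`weekday 6` advances to the next Saturday; 2049-01-17 is a Sunday, so it moves forward to 2049-01-23.
Applying '+167 days' to 2049-01-23: counting 167 days forward gives 2049-07-09.
`weekday 3` advances to the next Wednesday; 2049-07-09 is a Friday, so it moves forward to 2049-07-14.

2049-07-14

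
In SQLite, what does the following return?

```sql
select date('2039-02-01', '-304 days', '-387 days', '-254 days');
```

Applying '-304 days' to 2039-02-01: counting 304 days back gives 2038-04-03.
Applying '-387 days' to 2038-04-03: counting 387 days back gives 2037-03-12.
Applying '-254 days' to 2037-03-12: counting 254 days back gives 2036-07-01.

2036-07-01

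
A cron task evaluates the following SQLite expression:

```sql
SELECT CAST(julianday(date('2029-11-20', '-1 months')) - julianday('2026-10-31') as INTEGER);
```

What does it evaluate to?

1085

Adding -1 month to 2029-11-20 gives 2029-10-20.
0 days remain in October 2026 after the 31st (31 − 31).
Full months from November 2026 through September 2029 contribute their day counts.
Then 20 days into October 2029.
Total: 0 + 30 + 31 + 31 + 28 + 31 + 30 + 31 + 30 + 31 + 31 + 30 + 31 + 30 + 31 + 31 + 29 + 31 + 30 + 31 + 30 + 31 + 31 + 30 + 31 + 30 + 31 + 31 + 28 + 31 + 30 + 31 + 30 + 31 + 31 + 30 + 20 = 1085.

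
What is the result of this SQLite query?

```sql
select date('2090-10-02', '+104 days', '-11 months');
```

2090-02-14

Applying '+104 days' to 2090-10-02: counting 104 days forward gives 2091-01-14.
Adding -11 months to 2091-01-14 gives 2090-02-14.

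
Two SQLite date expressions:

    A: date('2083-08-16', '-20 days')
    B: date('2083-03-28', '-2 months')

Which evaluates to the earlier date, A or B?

B

A = 2083-07-27.
B = 2083-01-28.
B is earlier.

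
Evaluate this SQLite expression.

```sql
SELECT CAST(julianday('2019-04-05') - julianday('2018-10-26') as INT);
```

161

5 days remain in October 2018 after the 26th (31 − 26).
November 2018: 30 days.
December 2018: 31 days.
January 2019: 31 days.
February 2019: 28 days.
March 2019: 31 days.
Then 5 days into April 2019.
Total: 5 + 30 + 31 + 31 + 28 + 31 + 5 = 161.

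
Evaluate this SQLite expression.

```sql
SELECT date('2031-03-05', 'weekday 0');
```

2031-03-09

`weekday 0` advances to the next Sunday; 2031-03-05 is a Wednesday, so it moves forward to 2031-03-09.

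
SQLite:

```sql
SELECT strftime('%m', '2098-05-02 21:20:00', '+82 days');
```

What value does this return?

07

First apply '+82 days': 2098-05-02 21:20:00 → 2098-07-23 21:20:00.
`%m` extracts the 2-digit month (01-12): 07.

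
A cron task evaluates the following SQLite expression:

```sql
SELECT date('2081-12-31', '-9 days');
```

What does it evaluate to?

2081-12-22

Going back 9 days within December lands on 2081-12-22.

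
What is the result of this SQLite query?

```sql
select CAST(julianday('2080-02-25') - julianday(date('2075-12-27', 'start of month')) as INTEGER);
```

`start of month` rewinds 2075-12-27 to 2075-12-01.
30 days remain in December 2075 after the 1st (31 − 1).
Full months from January 2076 through January 2080 contribute their day counts.
Then 25 days into February 2080.
Total: 30 + 31 + 29 + 31 + 30 + 31 + 30 + 31 + 31 + 30 + 31 + 30 + 31 + 31 + 28 + 31 + 30 + 31 + 30 + 31 + 31 + 30 + 31 + 30 + 31 + 31 + 28 + 31 + 30 + 31 + 30 + 31 + 31 + 30 + 31 + 30 + 31 + 31 + 28 + 31 + 30 + 31 + 30 + 31 + 31 + 30 + 31 + 30 + 31 + 31 + 25 = 1547.

1547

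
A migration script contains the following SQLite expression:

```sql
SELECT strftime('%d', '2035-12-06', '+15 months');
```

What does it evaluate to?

First apply '+15 months': 2035-12-06 → 2037-03-06.
`%d` extracts the 2-digit day of month: 06.

06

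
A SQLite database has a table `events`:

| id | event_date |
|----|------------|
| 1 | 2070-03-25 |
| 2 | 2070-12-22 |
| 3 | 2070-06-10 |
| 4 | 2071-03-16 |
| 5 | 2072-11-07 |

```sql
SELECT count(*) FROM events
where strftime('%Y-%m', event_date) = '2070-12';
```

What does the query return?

Rows with year-month 2070-12: 2070-12-22 → 1.

1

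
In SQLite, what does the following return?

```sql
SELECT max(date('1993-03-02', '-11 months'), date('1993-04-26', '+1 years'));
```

date('1993-03-02', '-11 months') → 1992-04-02.
date('1993-04-26', '+1 years') → 1994-04-26.
Later of the two is 1994-04-26.

1994-04-26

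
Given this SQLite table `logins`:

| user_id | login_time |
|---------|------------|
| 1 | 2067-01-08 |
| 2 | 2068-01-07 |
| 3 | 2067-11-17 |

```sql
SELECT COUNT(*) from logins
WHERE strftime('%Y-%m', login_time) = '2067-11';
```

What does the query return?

Rows with year-month 2067-11: 2067-11-17 → 1.

1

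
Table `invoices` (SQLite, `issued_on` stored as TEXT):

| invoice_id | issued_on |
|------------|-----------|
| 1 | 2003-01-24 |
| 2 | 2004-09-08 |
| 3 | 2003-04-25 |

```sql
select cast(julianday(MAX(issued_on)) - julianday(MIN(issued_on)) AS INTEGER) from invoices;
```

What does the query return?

593

MIN = 2003-01-24, MAX = 2004-09-08.
7 days remain in January 2003 after the 24th (31 − 24).
Full months from February 2003 through August 2004 contribute their day counts.
Then 8 days into September 2004.
Total: 7 + 28 + 31 + 30 + 31 + 30 + 31 + 31 + 30 + 31 + 30 + 31 + 31 + 29 + 31 + 30 + 31 + 30 + 31 + 31 + 8 = 593.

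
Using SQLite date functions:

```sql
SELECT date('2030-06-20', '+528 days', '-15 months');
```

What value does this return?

2030-08-30

Applying '+528 days' to 2030-06-20: counting 528 days forward gives 2031-11-30.
Adding -15 months to 2031-11-30 gives 2030-08-30.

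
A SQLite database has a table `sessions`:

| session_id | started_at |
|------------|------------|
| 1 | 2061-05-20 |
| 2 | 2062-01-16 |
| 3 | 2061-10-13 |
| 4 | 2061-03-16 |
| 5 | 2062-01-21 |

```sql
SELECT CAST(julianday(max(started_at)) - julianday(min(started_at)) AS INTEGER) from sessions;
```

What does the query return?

MIN = 2061-03-16, MAX = 2062-01-21.
15 days remain in March 2061 after the 16th (31 − 16).
Full months from April 2061 through December 2061 contribute their day counts.
Then 21 days into January 2062.
Total: 15 + 30 + 31 + 30 + 31 + 31 + 30 + 31 + 30 + 31 + 21 = 311.

311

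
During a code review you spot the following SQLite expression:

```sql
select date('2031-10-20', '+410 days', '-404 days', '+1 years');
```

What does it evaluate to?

Applying '+410 days' to 2031-10-20: counting 410 days forward gives 2032-12-03.
Applying '-404 days' to 2032-12-03: counting 404 days back gives 2031-10-26.
Adding +1 year to 2031-10-26 gives 2032-10-26.

2032-10-26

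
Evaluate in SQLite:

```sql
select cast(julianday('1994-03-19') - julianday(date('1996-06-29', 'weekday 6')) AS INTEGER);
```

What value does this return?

-833

`weekday 6` advances to the next Saturday; 1996-06-29 is already a Saturday, so it stays at 1996-06-29.
12 days remain in March 1994 after the 19th (31 − 19).
Full months from April 1994 through May 1996 contribute their day counts.
Then 29 days into June 1996.
Total: 12 + 30 + 31 + 30 + 31 + 31 + 30 + 31 + 30 + 31 + 31 + 28 + 31 + 30 + 31 + 30 + 31 + 31 + 30 + 31 + 30 + 31 + 31 + 29 + 31 + 30 + 31 + 29 = 833.
The subtraction is earlier − later, so the result is −833 → -833.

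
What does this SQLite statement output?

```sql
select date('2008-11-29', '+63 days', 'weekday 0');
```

Applying '+63 days' to 2008-11-29: counting 63 days forward gives 2009-01-31.
`weekday 0` advances to the next Sunday; 2009-01-31 is a Saturday, so it moves forward to 2009-02-01.

2009-02-01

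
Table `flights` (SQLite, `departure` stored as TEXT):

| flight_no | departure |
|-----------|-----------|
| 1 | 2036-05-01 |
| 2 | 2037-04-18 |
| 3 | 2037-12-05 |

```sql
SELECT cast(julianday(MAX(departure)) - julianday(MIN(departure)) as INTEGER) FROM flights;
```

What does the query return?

MIN = 2036-05-01, MAX = 2037-12-05.
30 days remain in May 2036 after the 1st (31 − 1).
Full months from June 2036 through November 2037 contribute their day counts.
Then 5 days into December 2037.
Total: 30 + 30 + 31 + 31 + 30 + 31 + 30 + 31 + 31 + 28 + 31 + 30 + 31 + 30 + 31 + 31 + 30 + 31 + 30 + 5 = 583.

583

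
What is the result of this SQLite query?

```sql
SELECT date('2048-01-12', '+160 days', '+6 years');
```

2054-06-20

Applying '+160 days' to 2048-01-12: counting 160 days forward gives 2048-06-20.
Adding +6 years to 2048-06-20 gives 2054-06-20.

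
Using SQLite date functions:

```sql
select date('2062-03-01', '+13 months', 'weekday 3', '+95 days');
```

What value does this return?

2063-07-08

Adding +13 months to 2062-03-01 gives 2063-04-01.
`weekday 3` advances to the next Wednesday; 2063-04-01 is a Sunday, so it moves forward to 2063-04-04.
Applying '+95 days' to 2063-04-04: counting 95 days forward gives 2063-07-08.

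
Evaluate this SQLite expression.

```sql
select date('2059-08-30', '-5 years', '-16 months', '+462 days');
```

Adding -5 years to 2059-08-30 gives 2054-08-30.
Adding -16 months to 2054-08-30 gives 2053-04-30.
Applying '+462 days' to 2053-04-30: counting 462 days forward gives 2054-08-05.

2054-08-05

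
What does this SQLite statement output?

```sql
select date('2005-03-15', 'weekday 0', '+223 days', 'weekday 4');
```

2005-11-03

`weekday 0` advances to the next Sunday; 2005-03-15 is a Tuesday, so it moves forward to 2005-03-20.
Applying '+223 days' to 2005-03-20: counting 223 days forward gives 2005-10-29.
`weekday 4` advances to the next Thursday; 2005-10-29 is a Saturday, so it moves forward to 2005-11-03.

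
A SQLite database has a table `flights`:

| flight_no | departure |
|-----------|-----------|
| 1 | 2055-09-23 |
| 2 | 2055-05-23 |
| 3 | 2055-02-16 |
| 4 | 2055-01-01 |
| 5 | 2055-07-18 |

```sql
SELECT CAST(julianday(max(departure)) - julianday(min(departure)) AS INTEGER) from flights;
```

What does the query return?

265

MIN = 2055-01-01, MAX = 2055-09-23.
30 days remain in January 2055 after the 1st (31 − 1).
Full months from February 2055 through August 2055 contribute their day counts.
Then 23 days into September 2055.
Total: 30 + 28 + 31 + 30 + 31 + 30 + 31 + 31 + 23 = 265.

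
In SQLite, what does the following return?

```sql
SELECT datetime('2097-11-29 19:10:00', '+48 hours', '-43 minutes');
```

+48 hours from 2097-11-29 19:10:00 is 2097-12-01 19:10:00 (crosses midnight).
-43 minutes from 2097-12-01 19:10:00 is 2097-12-01 18:27:00.

2097-12-01 18:27:00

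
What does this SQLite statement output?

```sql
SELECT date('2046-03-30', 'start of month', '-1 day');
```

`start of month` rewinds 2046-03-30 to 2046-03-01.
Going back 1 day from 2046-03-01 reaches 2046-02-28 (last day of February, 28 days).

2046-02-28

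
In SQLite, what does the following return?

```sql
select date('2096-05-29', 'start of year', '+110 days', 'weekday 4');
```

`start of year` rewinds 2096-05-29 to 2096-01-01.
Applying '+110 days' to 2096-01-01: counting 110 days forward gives 2096-04-20.
`weekday 4` advances to the next Thursday; 2096-04-20 is a Friday, so it moves forward to 2096-04-26.

2096-04-26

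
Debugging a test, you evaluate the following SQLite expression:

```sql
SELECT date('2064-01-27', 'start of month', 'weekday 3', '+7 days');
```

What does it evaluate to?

`start of month` rewinds 2064-01-27 to 2064-01-01.
`weekday 3` advances to the next Wednesday; 2064-01-01 is a Tuesday, so it moves forward to 2064-01-02.
Advancing 7 more days within January lands on 2064-01-09.

2064-01-09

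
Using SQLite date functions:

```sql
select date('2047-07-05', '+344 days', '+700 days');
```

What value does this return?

Applying '+344 days' to 2047-07-05: counting 344 days forward gives 2048-06-13.
Applying '+700 days' to 2048-06-13: counting 700 days forward gives 2050-05-14.

2050-05-14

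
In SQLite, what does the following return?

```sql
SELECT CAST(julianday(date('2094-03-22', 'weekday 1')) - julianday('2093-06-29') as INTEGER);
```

`weekday 1` advances to the next Monday; 2094-03-22 is already a Monday, so it stays at 2094-03-22.
1 day remains in June 2093 after the 29th (30 − 29).
Full months from July 2093 through February 2094 contribute their day counts.
Then 22 days into March 2094.
Total: 1 + 31 + 31 + 30 + 31 + 30 + 31 + 31 + 28 + 22 = 266.

266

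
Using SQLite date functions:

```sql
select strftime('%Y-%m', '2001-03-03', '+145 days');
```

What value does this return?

First apply '+145 days': 2001-03-03 → 2001-07-26.
`%Y-%m` extracts the year-month: 2001-07.

2001-07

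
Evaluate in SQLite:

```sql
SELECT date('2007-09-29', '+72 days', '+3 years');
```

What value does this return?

2010-12-10

Applying '+72 days' to 2007-09-29: counting 72 days forward gives 2007-12-10.
Adding +3 years to 2007-12-10 gives 2010-12-10.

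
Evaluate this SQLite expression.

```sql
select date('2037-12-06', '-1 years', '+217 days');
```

2037-07-11

Adding -1 year to 2037-12-06 gives 2036-12-06.
Applying '+217 days' to 2036-12-06: counting 217 days forward gives 2037-07-11.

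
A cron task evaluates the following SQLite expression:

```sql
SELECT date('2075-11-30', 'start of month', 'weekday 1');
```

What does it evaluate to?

`start of month` rewinds 2075-11-30 to 2075-11-01.
`weekday 1` advances to the next Monday; 2075-11-01 is a Friday, so it moves forward to 2075-11-04.

2075-11-04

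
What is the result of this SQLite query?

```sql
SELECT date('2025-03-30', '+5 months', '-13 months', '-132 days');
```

2024-03-20

Adding +5 months to 2025-03-30 gives 2025-08-30.
Adding -13 months to 2025-08-30 gives 2024-07-30.
Applying '-132 days' to 2024-07-30: counting 132 days back gives 2024-03-20.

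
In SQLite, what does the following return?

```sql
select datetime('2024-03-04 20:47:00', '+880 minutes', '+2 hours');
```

2024-03-05 13:27:00

880 minutes = 14h 40m; +880 minutes from 2024-03-04 20:47:00 is 2024-03-05 11:27:00 (crosses midnight).
+2 hours from 2024-03-05 11:27:00 is 2024-03-05 13:27:00.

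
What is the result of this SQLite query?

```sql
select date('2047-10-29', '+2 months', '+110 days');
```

2048-04-17

Adding +2 months to 2047-10-29 gives 2047-12-29.
Applying '+110 days' to 2047-12-29: counting 110 days forward gives 2048-04-17.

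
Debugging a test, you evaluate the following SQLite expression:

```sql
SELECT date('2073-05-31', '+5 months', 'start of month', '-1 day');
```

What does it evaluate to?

Adding +5 months to 2073-05-31 gives 2073-10-31.
`start of month` rewinds 2073-10-31 to 2073-10-01.
Going back 1 day from 2073-10-01 reaches 2073-09-30 (last day of September, 30 days).

2073-09-30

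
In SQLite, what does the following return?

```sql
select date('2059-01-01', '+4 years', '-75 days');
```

Adding +4 years to 2059-01-01 gives 2063-01-01.
Applying '-75 days' to 2063-01-01: counting 75 days back gives 2062-10-18.

2062-10-18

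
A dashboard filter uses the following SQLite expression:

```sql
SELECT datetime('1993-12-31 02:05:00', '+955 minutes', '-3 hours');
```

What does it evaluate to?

1993-12-31 15:00:00

955 minutes = 15h 55m; +955 minutes from 1993-12-31 02:05:00 is 1993-12-31 18:00:00.
-3 hours from 1993-12-31 18:00:00 is 1993-12-31 15:00:00.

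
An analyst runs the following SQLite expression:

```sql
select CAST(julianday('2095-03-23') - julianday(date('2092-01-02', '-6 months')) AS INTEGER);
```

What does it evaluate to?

1360

Adding -6 months to 2092-01-02 gives 2091-07-02.
29 days remain in July 2091 after the 2nd (31 − 2).
Full months from August 2091 through February 2095 contribute their day counts.
Then 23 days into March 2095.
Total: 29 + 31 + 30 + 31 + 30 + 31 + 31 + 29 + 31 + 30 + 31 + 30 + 31 + 31 + 30 + 31 + 30 + 31 + 31 + 28 + 31 + 30 + 31 + 30 + 31 + 31 + 30 + 31 + 30 + 31 + 31 + 28 + 31 + 30 + 31 + 30 + 31 + 31 + 30 + 31 + 30 + 31 + 31 + 28 + 23 = 1360.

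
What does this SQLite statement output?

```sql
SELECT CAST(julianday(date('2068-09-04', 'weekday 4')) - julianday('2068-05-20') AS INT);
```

`weekday 4` advances to the next Thursday; 2068-09-04 is a Tuesday, so it moves forward to 2068-09-06.
11 days remain in May 2068 after the 20th (31 − 20).
June 2068: 30 days.
July 2068: 31 days.
August 2068: 31 days.
Then 6 days into September 2068.
Total: 11 + 30 + 31 + 31 + 6 = 109.

109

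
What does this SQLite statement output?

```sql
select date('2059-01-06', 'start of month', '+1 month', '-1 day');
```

2059-01-31

`start of month` rewinds 2059-01-06 to 2059-01-01.
Adding +1 month to 2059-01-01 gives 2059-02-01.
Going back 1 day from 2059-02-01 reaches 2059-01-31 (last day of January, 31 days).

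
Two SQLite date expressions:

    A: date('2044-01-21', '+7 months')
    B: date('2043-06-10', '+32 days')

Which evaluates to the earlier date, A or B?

B

A = 2044-08-21.
B = 2043-07-12.
B is earlier.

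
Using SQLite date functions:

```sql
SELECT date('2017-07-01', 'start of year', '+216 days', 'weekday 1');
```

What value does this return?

`start of year` rewinds 2017-07-01 to 2017-01-01.
Applying '+216 days' to 2017-01-01: counting 216 days forward gives 2017-08-05.
`weekday 1` advances to the next Monday; 2017-08-05 is a Saturday, so it moves forward to 2017-08-07.

2017-08-07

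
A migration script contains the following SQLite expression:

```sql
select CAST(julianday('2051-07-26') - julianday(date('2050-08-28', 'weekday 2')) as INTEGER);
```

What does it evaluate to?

330

`weekday 2` advances to the next Tuesday; 2050-08-28 is a Sunday, so it moves forward to 2050-08-30.
1 day remains in August 2050 after the 30th (31 − 30).
Full months from September 2050 through June 2051 contribute their day counts.
Then 26 days into July 2051.
Total: 1 + 30 + 31 + 30 + 31 + 31 + 28 + 31 + 30 + 31 + 30 + 26 = 330.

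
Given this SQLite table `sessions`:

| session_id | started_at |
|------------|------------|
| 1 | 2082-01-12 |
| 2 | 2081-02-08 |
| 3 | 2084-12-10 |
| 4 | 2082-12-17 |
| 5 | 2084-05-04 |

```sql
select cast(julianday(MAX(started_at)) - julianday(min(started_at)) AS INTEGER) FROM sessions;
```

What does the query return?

MIN = 2081-02-08, MAX = 2084-12-10.
20 days remain in February 2081 after the 8th (28 − 8).
Full months from March 2081 through November 2084 contribute their day counts.
Then 10 days into December 2084.
Total: 20 + 31 + 30 + 31 + 30 + 31 + 31 + 30 + 31 + 30 + 31 + 31 + 28 + 31 + 30 + 31 + 30 + 31 + 31 + 30 + 31 + 30 + 31 + 31 + 28 + 31 + 30 + 31 + 30 + 31 + 31 + 30 + 31 + 30 + 31 + 31 + 29 + 31 + 30 + 31 + 30 + 31 + 31 + 30 + 31 + 30 + 10 = 1401.

1401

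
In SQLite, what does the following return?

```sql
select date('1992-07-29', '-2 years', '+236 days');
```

Adding -2 years to 1992-07-29 gives 1990-07-29.
Applying '+236 days' to 1990-07-29: counting 236 days forward gives 1991-03-22.

1991-03-22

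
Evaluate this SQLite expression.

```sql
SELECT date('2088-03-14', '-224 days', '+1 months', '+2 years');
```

2089-09-03

Applying '-224 days' to 2088-03-14: counting 224 days back gives 2087-08-03.
Adding +1 month to 2087-08-03 gives 2087-09-03.
Adding +2 years to 2087-09-03 gives 2089-09-03.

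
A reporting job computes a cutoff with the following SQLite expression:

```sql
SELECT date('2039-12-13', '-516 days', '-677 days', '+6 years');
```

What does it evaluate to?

Applying '-516 days' to 2039-12-13: counting 516 days back gives 2038-07-15.
Applying '-677 days' to 2038-07-15: counting 677 days back gives 2036-09-06.
Adding +6 years to 2036-09-06 gives 2042-09-06.

2042-09-06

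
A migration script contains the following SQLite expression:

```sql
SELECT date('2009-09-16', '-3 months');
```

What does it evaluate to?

2009-06-16

Adding -3 months to 2009-09-16 gives 2009-06-16.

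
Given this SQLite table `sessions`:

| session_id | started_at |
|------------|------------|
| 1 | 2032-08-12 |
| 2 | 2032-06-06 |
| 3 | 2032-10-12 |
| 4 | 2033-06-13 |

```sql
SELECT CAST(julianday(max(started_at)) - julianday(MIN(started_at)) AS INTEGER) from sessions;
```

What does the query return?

372

MIN = 2032-06-06, MAX = 2033-06-13.
24 days remain in June 2032 after the 6th (30 − 6).
Full months from July 2032 through May 2033 contribute their day counts.
Then 13 days into June 2033.
Total: 24 + 31 + 31 + 30 + 31 + 30 + 31 + 31 + 28 + 31 + 30 + 31 + 13 = 372.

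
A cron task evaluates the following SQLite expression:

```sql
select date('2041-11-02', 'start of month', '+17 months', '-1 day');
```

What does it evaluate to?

`start of month` rewinds 2041-11-02 to 2041-11-01.
Adding +17 months to 2041-11-01 gives 2043-04-01.
Going back 1 day from 2043-04-01 reaches 2043-03-31 (last day of March, 31 days).

2043-03-31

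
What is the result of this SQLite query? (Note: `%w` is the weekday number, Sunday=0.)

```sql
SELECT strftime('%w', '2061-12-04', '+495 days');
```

First apply '+495 days': 2061-12-04 → 2063-04-13.
2063-04-13 is a Friday; with Sunday=0 that is 5.

5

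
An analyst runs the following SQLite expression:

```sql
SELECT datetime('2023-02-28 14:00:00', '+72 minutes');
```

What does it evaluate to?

2023-02-28 15:12:00

72 minutes = 1h 12m; +72 minutes from 2023-02-28 14:00:00 is 2023-02-28 15:12:00.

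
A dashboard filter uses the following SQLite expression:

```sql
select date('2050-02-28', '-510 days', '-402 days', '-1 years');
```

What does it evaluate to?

Applying '-510 days' to 2050-02-28: counting 510 days back gives 2048-10-06.
Applying '-402 days' to 2048-10-06: counting 402 days back gives 2047-08-31.
Adding -1 year to 2047-08-31 gives 2046-08-31.

2046-08-31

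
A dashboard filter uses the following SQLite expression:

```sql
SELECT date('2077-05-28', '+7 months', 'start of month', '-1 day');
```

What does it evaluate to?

2077-11-30

Adding +7 months to 2077-05-28 gives 2077-12-28.
`start of month` rewinds 2077-12-28 to 2077-12-01.
Going back 1 day from 2077-12-01 reaches 2077-11-30 (last day of November, 30 days).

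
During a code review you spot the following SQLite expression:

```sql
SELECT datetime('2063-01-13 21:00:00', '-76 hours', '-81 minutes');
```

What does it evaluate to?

-76 hours from 2063-01-13 21:00:00 is 2063-01-10 17:00:00 (crosses midnight).
81 minutes = 1h 21m; -81 minutes from 2063-01-10 17:00:00 is 2063-01-10 15:39:00.

2063-01-10 15:39:00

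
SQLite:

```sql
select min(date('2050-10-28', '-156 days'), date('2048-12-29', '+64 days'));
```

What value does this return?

date('2050-10-28', '-156 days') → 2050-05-25.
date('2048-12-29', '+64 days') → 2049-03-03.
Earlier of the two is 2049-03-03.

2049-03-03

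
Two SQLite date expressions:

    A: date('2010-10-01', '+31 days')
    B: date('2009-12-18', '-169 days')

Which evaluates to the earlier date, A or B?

B

A = 2010-11-01.
B = 2009-07-02.
B is earlier.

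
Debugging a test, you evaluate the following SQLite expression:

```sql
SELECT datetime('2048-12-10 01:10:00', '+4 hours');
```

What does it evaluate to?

2048-12-10 05:10:00

+4 hours from 2048-12-10 01:10:00 is 2048-12-10 05:10:00.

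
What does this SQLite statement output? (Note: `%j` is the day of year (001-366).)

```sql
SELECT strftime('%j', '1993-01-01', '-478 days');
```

254

First apply '-478 days': 1993-01-01 → 1991-09-11.
Day-of-year for 1991-09-11: days since 1991-01-01 inclusive = 254, zero-padded to 254.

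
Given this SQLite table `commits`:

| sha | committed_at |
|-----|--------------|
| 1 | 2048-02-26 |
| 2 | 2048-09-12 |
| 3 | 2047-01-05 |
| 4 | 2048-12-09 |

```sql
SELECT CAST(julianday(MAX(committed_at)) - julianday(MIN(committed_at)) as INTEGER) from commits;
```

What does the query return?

MIN = 2047-01-05, MAX = 2048-12-09.
26 days remain in January 2047 after the 5th (31 − 5).
Full months from February 2047 through November 2048 contribute their day counts.
Then 9 days into December 2048.
Total: 26 + 28 + 31 + 30 + 31 + 30 + 31 + 31 + 30 + 31 + 30 + 31 + 31 + 29 + 31 + 30 + 31 + 30 + 31 + 31 + 30 + 31 + 30 + 9 = 704.

704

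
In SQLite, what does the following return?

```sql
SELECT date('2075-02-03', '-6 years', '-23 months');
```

2067-03-03

Adding -6 years to 2075-02-03 gives 2069-02-03.
Adding -23 months to 2069-02-03 gives 2067-03-03.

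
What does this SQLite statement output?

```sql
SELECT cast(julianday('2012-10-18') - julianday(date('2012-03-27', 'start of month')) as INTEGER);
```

231

`start of month` rewinds 2012-03-27 to 2012-03-01.
30 days remain in March 2012 after the 1st (31 − 1).
Full months from April 2012 through September 2012 contribute their day counts.
Then 18 days into October 2012.
Total: 30 + 30 + 31 + 30 + 31 + 31 + 30 + 18 = 231.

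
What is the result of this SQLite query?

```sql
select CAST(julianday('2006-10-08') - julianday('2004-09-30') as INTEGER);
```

0 days remain in September 2004 after the 30th (30 − 30).
Full months from October 2004 through September 2006 contribute their day counts.
Then 8 days into October 2006.
Total: 0 + 31 + 30 + 31 + 31 + 28 + 31 + 30 + 31 + 30 + 31 + 31 + 30 + 31 + 30 + 31 + 31 + 28 + 31 + 30 + 31 + 30 + 31 + 31 + 30 + 8 = 738.

738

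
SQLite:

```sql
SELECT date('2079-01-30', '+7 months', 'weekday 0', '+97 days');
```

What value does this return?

Adding +7 months to 2079-01-30 gives 2079-08-30.
`weekday 0` advances to the next Sunday; 2079-08-30 is a Wednesday, so it moves forward to 2079-09-03.
Applying '+97 days' to 2079-09-03: counting 97 days forward gives 2079-12-09.

2079-12-09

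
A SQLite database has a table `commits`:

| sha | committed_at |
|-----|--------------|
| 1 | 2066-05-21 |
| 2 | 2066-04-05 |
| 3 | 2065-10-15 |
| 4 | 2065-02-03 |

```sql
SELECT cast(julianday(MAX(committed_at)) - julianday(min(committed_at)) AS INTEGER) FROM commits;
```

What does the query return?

472

MIN = 2065-02-03, MAX = 2066-05-21.
25 days remain in February 2065 after the 3rd (28 − 3).
Full months from March 2065 through April 2066 contribute their day counts.
Then 21 days into May 2066.
Total: 25 + 31 + 30 + 31 + 30 + 31 + 31 + 30 + 31 + 30 + 31 + 31 + 28 + 31 + 30 + 21 = 472.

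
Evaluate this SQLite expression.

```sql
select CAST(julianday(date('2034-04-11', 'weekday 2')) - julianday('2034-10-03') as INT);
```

`weekday 2` advances to the next Tuesday; 2034-04-11 is already a Tuesday, so it stays at 2034-04-11.
19 days remain in April 2034 after the 11th (30 − 11).
May 2034: 31 days.
June 2034: 30 days.
July 2034: 31 days.
August 2034: 31 days.
September 2034: 30 days.
Then 3 days into October 2034.
Total: 19 + 31 + 30 + 31 + 31 + 30 + 3 = 175.
The subtraction is earlier − later, so the result is −175 → -175.

-175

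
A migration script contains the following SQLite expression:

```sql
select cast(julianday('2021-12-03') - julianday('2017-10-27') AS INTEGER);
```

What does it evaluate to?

1498

4 days remain in October 2017 after the 27th (31 − 27).
Full months from November 2017 through November 2021 contribute their day counts.
Then 3 days into December 2021.
Total: 4 + 30 + 31 + 31 + 28 + 31 + 30 + 31 + 30 + 31 + 31 + 30 + 31 + 30 + 31 + 31 + 28 + 31 + 30 + 31 + 30 + 31 + 31 + 30 + 31 + 30 + 31 + 31 + 29 + 31 + 30 + 31 + 30 + 31 + 31 + 30 + 31 + 30 + 31 + 31 + 28 + 31 + 30 + 31 + 30 + 31 + 31 + 30 + 31 + 30 + 3 = 1498.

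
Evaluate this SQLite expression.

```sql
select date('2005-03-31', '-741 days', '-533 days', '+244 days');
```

2002-06-05

Applying '-741 days' to 2005-03-31: counting 741 days back gives 2003-03-21.
Applying '-533 days' to 2003-03-21: counting 533 days back gives 2001-10-04.
Applying '+244 days' to 2001-10-04: counting 244 days forward gives 2002-06-05.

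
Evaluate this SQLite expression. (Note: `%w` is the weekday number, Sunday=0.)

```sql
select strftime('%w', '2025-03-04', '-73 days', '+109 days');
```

3

First apply '-73 days', '+109 days': 2025-03-04 → 2025-04-09.
2025-04-09 is a Wednesday; with Sunday=0 that is 3.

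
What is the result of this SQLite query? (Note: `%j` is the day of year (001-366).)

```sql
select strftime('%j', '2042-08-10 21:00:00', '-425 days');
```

162

First apply '-425 days': 2042-08-10 21:00:00 → 2041-06-11 21:00:00.
Day-of-year for 2041-06-11: days since 2041-01-01 inclusive = 162, zero-padded to 162.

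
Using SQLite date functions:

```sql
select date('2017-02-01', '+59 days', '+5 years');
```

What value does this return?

2022-04-01

Applying '+59 days' to 2017-02-01: counting 59 days forward gives 2017-04-01.
Adding +5 years to 2017-04-01 gives 2022-04-01.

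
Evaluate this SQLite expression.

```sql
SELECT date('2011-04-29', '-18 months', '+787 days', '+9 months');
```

Adding -18 months to 2011-04-29 gives 2009-10-29.
Applying '+787 days' to 2009-10-29: counting 787 days forward gives 2011-12-25.
Adding +9 months to 2011-12-25 gives 2012-09-25.

2012-09-25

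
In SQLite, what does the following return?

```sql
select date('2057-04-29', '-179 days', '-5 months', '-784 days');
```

Applying '-179 days' to 2057-04-29: counting 179 days back gives 2056-11-01.
Adding -5 months to 2056-11-01 gives 2056-06-01.
Applying '-784 days' to 2056-06-01: counting 784 days back gives 2054-04-09.

2054-04-09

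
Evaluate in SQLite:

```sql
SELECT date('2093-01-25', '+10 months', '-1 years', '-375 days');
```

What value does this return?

2091-11-16

Adding +10 months to 2093-01-25 gives 2093-11-25.
Adding -1 year to 2093-11-25 gives 2092-11-25.
Applying '-375 days' to 2092-11-25: counting 375 days back gives 2091-11-16.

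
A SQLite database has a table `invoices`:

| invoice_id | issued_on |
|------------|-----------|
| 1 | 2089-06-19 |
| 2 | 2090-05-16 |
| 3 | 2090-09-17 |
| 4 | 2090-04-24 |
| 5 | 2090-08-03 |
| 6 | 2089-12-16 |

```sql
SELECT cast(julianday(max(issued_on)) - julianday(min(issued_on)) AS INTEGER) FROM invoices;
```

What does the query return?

MIN = 2089-06-19, MAX = 2090-09-17.
11 days remain in June 2089 after the 19th (30 − 19).
Full months from July 2089 through August 2090 contribute their day counts.
Then 17 days into September 2090.
Total: 11 + 31 + 31 + 30 + 31 + 30 + 31 + 31 + 28 + 31 + 30 + 31 + 30 + 31 + 31 + 17 = 455.

455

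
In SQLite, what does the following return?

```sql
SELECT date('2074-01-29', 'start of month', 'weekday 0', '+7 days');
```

2074-01-14

`start of month` rewinds 2074-01-29 to 2074-01-01.
`weekday 0` advances to the next Sunday; 2074-01-01 is a Monday, so it moves forward to 2074-01-07.
Advancing 7 more days within January lands on 2074-01-14.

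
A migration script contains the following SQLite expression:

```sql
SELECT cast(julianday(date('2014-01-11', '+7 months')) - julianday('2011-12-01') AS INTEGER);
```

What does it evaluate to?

Adding +7 months to 2014-01-11 gives 2014-08-11.
30 days remain in December 2011 after the 1st (31 − 1).
Full months from January 2012 through July 2014 contribute their day counts.
Then 11 days into August 2014.
Total: 30 + 31 + 29 + 31 + 30 + 31 + 30 + 31 + 31 + 30 + 31 + 30 + 31 + 31 + 28 + 31 + 30 + 31 + 30 + 31 + 31 + 30 + 31 + 30 + 31 + 31 + 28 + 31 + 30 + 31 + 30 + 31 + 11 = 984.

984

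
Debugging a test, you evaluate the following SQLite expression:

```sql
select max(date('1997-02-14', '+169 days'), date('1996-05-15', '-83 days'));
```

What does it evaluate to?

date('1997-02-14', '+169 days') → 1997-08-02.
date('1996-05-15', '-83 days') → 1996-02-22.
Later of the two is 1997-08-02.

1997-08-02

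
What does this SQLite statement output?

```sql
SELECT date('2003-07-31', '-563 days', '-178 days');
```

Applying '-563 days' to 2003-07-31: counting 563 days back gives 2002-01-14.
Applying '-178 days' to 2002-01-14: counting 178 days back gives 2001-07-20.

2001-07-20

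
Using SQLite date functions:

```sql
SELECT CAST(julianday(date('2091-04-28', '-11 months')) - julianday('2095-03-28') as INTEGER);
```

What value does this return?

-1765

Adding -11 months to 2091-04-28 gives 2090-05-28.
3 days remain in May 2090 after the 28th (31 − 28).
Full months from June 2090 through February 2095 contribute their day counts.
Then 28 days into March 2095.
Total: 3 + 30 + 31 + 31 + 30 + 31 + 30 + 31 + 31 + 28 + 31 + 30 + 31 + 30 + 31 + 31 + 30 + 31 + 30 + 31 + 31 + 29 + 31 + 30 + 31 + 30 + 31 + 31 + 30 + 31 + 30 + 31 + 31 + 28 + 31 + 30 + 31 + 30 + 31 + 31 + 30 + 31 + 30 + 31 + 31 + 28 + 31 + 30 + 31 + 30 + 31 + 31 + 30 + 31 + 30 + 31 + 31 + 28 + 28 = 1765.
The subtraction is earlier − later, so the result is −1765 → -1765.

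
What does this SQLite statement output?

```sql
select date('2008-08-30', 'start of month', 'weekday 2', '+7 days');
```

`start of month` rewinds 2008-08-30 to 2008-08-01.
`weekday 2` advances to the next Tuesday; 2008-08-01 is a Friday, so it moves forward to 2008-08-05.
Advancing 7 more days within August lands on 2008-08-12.

2008-08-12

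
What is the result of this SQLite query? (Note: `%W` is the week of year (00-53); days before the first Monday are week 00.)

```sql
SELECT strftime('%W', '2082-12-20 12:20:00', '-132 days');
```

First apply '-132 days': 2082-12-20 12:20:00 → 2082-08-10 12:20:00.
2082-08-10 is a Monday. SQLite's %W counts Mondays since the year started; the result is 32.

32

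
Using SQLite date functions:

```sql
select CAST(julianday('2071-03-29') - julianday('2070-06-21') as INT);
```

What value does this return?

9 days remain in June 2070 after the 21st (30 − 21).
Full months from July 2070 through February 2071 contribute their day counts.
Then 29 days into March 2071.
Total: 9 + 31 + 31 + 30 + 31 + 30 + 31 + 31 + 28 + 29 = 281.

281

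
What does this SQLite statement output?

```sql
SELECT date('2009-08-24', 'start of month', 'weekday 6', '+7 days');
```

`start of month` rewinds 2009-08-24 to 2009-08-01.
`weekday 6` advances to the next Saturday; 2009-08-01 is already a Saturday, so it stays at 2009-08-01.
Advancing 7 more days within August lands on 2009-08-08.

2009-08-08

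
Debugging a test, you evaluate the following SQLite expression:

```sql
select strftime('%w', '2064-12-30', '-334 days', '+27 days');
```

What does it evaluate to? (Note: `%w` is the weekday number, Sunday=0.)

First apply '-334 days', '+27 days': 2064-12-30 → 2064-02-27.
2064-02-27 is a Wednesday; with Sunday=0 that is 3.

3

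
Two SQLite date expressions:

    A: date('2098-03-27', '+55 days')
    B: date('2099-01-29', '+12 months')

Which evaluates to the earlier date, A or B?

A = 2098-05-21.
B = 2100-01-29.
A is earlier.

A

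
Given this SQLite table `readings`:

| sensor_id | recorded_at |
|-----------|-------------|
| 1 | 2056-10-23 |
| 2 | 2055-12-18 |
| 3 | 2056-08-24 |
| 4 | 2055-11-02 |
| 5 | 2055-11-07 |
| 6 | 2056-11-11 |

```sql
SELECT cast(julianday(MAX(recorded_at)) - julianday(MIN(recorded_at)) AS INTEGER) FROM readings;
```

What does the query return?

375

MIN = 2055-11-02, MAX = 2056-11-11.
28 days remain in November 2055 after the 2nd (30 − 2).
Full months from December 2055 through October 2056 contribute their day counts.
Then 11 days into November 2056.
Total: 28 + 31 + 31 + 29 + 31 + 30 + 31 + 30 + 31 + 31 + 30 + 31 + 11 = 375.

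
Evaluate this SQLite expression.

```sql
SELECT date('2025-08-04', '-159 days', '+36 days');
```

Applying '-159 days' to 2025-08-04: counting 159 days back gives 2025-02-26.
February 2025 has 28 days; 2 remain after the 26th, so 3 days reach 2025-03-01.
March 2025 has 31 days; 30 remain after the 1st, so 31 days reach 2025-04-01.
Advancing 2 more days within April lands on 2025-04-03.

2025-04-03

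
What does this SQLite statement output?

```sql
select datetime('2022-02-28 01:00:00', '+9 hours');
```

2022-02-28 10:00:00

+9 hours from 2022-02-28 01:00:00 is 2022-02-28 10:00:00.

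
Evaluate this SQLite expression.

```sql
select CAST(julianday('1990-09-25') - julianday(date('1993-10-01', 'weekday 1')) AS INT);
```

-1105

`weekday 1` advances to the next Monday; 1993-10-01 is a Friday, so it moves forward to 1993-10-04.
5 days remain in September 1990 after the 25th (30 − 25).
Full months from October 1990 through September 1993 contribute their day counts.
Then 4 days into October 1993.
Total: 5 + 31 + 30 + 31 + 31 + 28 + 31 + 30 + 31 + 30 + 31 + 31 + 30 + 31 + 30 + 31 + 31 + 29 + 31 + 30 + 31 + 30 + 31 + 31 + 30 + 31 + 30 + 31 + 31 + 28 + 31 + 30 + 31 + 30 + 31 + 31 + 30 + 4 = 1105.
The subtraction is earlier − later, so the result is −1105 → -1105.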